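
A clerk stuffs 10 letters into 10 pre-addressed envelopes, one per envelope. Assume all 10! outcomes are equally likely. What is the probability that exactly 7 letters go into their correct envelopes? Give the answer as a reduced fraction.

Favorable outcomes: C(10,7)·!3 = 120·2 = 240.
Total outcomes: 10! = 3628800.
Probability = 240/3628800 = 1/15120.

1/15120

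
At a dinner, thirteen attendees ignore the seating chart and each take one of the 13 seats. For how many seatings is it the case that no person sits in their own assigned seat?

2290792932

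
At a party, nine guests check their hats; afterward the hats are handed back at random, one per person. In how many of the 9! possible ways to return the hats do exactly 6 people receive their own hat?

168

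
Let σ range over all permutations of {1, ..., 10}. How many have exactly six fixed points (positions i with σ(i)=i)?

Pick the 6 fixed positions: C(10,6) = 210 ways.
The remaining 4 must be deranged: !4 = 9.
Total: 210 × 9 = 1890.

1890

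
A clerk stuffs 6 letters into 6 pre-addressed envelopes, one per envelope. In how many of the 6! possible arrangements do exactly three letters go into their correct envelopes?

40

Pick the 3 fixed positions: C(6,3) = 20 ways.
The remaining 3 must be deranged: !3 = 2.
Total: 20 × 2 = 40.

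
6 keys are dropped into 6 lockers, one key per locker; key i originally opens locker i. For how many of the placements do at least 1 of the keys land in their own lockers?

455

# with exactly i fixed is C(6,i)·!(6-i); sum over i=1..6:
  i=1: C(6,1)·!5 = 6·44 = 264
  i=2: C(6,2)·!4 = 15·9 = 135
  i=3: C(6,3)·!3 = 20·2 = 40
  i=4: C(6,4)·!2 = 15·1 = 15
  i=5: C(6,5)·!1 = 6·0 = 0
  i=6: C(6,6)·!0 = 1·1 = 1
Total = 455.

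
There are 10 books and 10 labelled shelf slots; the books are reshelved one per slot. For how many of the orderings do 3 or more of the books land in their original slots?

291394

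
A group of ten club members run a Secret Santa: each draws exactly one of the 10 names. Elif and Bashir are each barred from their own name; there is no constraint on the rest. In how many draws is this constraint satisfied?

Inclusion-exclusion on the 2 forbidden self-matches:
Σ_{j=0}^{2} (-1)^j C(2,j)(10-j)!
= C(2,0)·10! - C(2,1)·9! + C(2,2)·8!
= 3628800 - 725760 + 40320
= 2943360

2943360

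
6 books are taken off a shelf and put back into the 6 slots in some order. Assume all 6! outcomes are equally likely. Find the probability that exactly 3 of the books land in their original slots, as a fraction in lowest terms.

1/18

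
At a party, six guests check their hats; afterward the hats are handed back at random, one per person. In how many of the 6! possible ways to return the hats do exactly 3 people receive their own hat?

40

Pick the 3 fixed positions: C(6,3) = 20 ways.
The remaining 3 must be deranged: !3 = 2.
Total: 20 × 2 = 40.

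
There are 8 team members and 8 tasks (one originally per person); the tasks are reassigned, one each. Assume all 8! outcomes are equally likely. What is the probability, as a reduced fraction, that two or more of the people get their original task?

2131/8064

Favorable outcomes: Σ_{i≥2} C(8,i)·!(8-i) = 28·265 + 56·44 + 70·9 + 56·2 + 28·1 + 8·0 + 1·1 = 10655.
Total outcomes: 8! = 40320.
Probability = 10655/40320 = 2131/8064.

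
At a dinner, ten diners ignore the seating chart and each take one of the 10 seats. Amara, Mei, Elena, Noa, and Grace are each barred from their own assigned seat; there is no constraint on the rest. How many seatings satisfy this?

Let A_j be the event that the j-th constrained one is fixed. By inclusion-exclusion over the 5 events:
Σ_{j=0}^{5} (-1)^j C(5,j)(10-j)!
= C(5,0)·10! - C(5,1)·9! + C(5,2)·8! - C(5,3)·7! + C(5,4)·6! - C(5,5)·5!
= 3628800 - 1814400 + 403200 - 50400 + 3600 - 120
= 2170680

2170680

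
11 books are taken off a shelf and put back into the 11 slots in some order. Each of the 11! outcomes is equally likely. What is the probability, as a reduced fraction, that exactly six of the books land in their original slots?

11/21600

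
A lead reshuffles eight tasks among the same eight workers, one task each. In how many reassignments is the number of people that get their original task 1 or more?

# with exactly i fixed is C(8,i)·!(8-i); sum over i=1..8:
  i=1: C(8,1)·!7 = 8·1854 = 14832
  i=2: C(8,2)·!6 = 28·265 = 7420
  i=3: C(8,3)·!5 = 56·44 = 2464
  i=4: C(8,4)·!4 = 70·9 = 630
  i=5: C(8,5)·!3 = 56·2 = 112
  i=6: C(8,6)·!2 = 28·1 = 28
  i=7: C(8,7)·!1 = 8·0 = 0
  i=8: C(8,8)·!0 = 1·1 = 1
Total = 25487.

25487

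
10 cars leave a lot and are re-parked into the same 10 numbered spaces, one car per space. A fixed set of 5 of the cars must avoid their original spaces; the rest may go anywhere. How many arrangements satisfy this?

Inclusion-exclusion on the 5 forbidden self-matches:
Σ_{j=0}^{5} (-1)^j C(5,j)(10-j)!
= C(5,0)·10! - C(5,1)·9! + C(5,2)·8! - C(5,3)·7! + C(5,4)·6! - C(5,5)·5!
= 3628800 - 1814400 + 403200 - 50400 + 3600 - 120
= 2170680

2170680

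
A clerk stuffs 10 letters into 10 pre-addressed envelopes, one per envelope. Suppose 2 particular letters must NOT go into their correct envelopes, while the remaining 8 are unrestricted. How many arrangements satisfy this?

Let A_j be the event that the j-th constrained one is fixed. By inclusion-exclusion over the 2 events:
Σ_{j=0}^{2} (-1)^j C(2,j)(10-j)!
= C(2,0)·10! - C(2,1)·9! + C(2,2)·8!
= 3628800 - 725760 + 40320
= 2943360

2943360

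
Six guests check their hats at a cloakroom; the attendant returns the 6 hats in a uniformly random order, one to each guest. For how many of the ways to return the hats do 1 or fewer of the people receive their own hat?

# with exactly i fixed is C(6,i)·!(6-i); sum over i=0..1:
  i=0: C(6,0)·!6 = 1·265 = 265
  i=1: C(6,1)·!5 = 6·44 = 264
Total = 529.

529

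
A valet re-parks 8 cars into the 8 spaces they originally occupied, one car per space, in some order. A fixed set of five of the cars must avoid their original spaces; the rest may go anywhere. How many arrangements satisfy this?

21234

Inclusion-exclusion on the 5 forbidden self-matches:
Σ_{j=0}^{5} (-1)^j C(5,j)(8-j)!
= C(5,0)·8! - C(5,1)·7! + C(5,2)·6! - C(5,3)·5! + C(5,4)·4! - C(5,5)·3!
= 40320 - 25200 + 7200 - 1200 + 120 - 6
= 21234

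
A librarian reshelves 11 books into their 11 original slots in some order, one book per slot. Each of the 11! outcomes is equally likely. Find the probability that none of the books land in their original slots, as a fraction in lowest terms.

1468457/3991680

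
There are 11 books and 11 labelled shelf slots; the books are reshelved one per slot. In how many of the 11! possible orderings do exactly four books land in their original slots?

Choose which 4 of the 11 are fixed: C(11,4) = 330.
The remaining 7 must be deranged: !7 = 1854.
Total: 330 × 1854 = 611820.

611820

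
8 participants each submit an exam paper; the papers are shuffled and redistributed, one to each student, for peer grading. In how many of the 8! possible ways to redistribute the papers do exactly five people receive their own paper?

Choose which 5 of the 8 are fixed: C(8,5) = 56.
The other 3 form a derangement: !3 = 2.
Total: 56 × 2 = 112.

112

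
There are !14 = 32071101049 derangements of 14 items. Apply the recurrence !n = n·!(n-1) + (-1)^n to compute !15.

481066515734

!15 = 15·32071101049 - 1 = 481066515734.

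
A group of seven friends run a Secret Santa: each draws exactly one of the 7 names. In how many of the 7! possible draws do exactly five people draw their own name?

Pick the 5 fixed positions: C(7,5) = 21 ways.
The remaining 2 must be deranged: !2 = 1.
Total: 21 × 1 = 21.

21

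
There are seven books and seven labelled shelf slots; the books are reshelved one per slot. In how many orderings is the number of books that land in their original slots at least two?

1331

Sum C(7,i)·!(7-i) for i = 2..7:
  i=2: C(7,2)·!5 = 21·44 = 924
  i=3: C(7,3)·!4 = 35·9 = 315
  i=4: C(7,4)·!3 = 35·2 = 70
  i=5: C(7,5)·!2 = 21·1 = 21
  i=6: C(7,6)·!1 = 7·0 = 0
  i=7: C(7,7)·!0 = 1·1 = 1
Total = 1331.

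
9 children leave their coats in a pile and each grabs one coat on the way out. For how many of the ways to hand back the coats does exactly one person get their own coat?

133497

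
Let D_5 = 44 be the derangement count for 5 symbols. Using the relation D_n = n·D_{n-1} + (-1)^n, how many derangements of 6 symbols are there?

265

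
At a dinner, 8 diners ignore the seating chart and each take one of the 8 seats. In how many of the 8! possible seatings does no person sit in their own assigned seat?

Use !n = n·!(n-1) + (-1)^n.
!8 = 8·1854 + 1 = 14833

14833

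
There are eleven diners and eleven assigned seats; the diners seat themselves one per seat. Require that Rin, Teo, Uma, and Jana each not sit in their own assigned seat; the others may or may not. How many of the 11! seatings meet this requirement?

Inclusion-exclusion on the 4 forbidden self-matches:
Σ_{j=0}^{4} (-1)^j C(4,j)(11-j)!
= C(4,0)·11! - C(4,1)·10! + C(4,2)·9! - C(4,3)·8! + C(4,4)·7!
= 39916800 - 14515200 + 2177280 - 161280 + 5040
= 27422640

27422640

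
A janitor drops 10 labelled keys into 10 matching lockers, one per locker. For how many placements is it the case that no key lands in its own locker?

1334961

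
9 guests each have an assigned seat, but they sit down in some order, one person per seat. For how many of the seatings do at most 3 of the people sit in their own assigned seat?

Sum C(9,i)·!(9-i) for i = 0..3:
  i=0: C(9,0)·!9 = 1·133496 = 133496
  i=1: C(9,1)·!8 = 9·14833 = 133497
  i=2: C(9,2)·!7 = 36·1854 = 66744
  i=3: C(9,3)·!6 = 84·265 = 22260
Total = 355997.

355997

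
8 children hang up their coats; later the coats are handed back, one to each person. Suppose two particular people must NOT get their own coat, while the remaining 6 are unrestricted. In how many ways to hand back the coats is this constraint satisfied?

30960

Let A_j be the event that the j-th constrained one is fixed. By inclusion-exclusion over the 2 events:
Σ_{j=0}^{2} (-1)^j C(2,j)(8-j)!
= C(2,0)·8! - C(2,1)·7! + C(2,2)·6!
= 40320 - 10080 + 720
= 30960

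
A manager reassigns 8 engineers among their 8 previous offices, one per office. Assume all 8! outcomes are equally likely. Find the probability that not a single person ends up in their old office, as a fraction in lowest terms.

2119/5760

Favorable outcomes: !8 = 14833.
Total outcomes: 8! = 40320.
Probability = 14833/40320 = 2119/5760.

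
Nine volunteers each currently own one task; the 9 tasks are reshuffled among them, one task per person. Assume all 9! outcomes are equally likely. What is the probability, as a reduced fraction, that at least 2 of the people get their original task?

95887/362880

Favorable outcomes: Σ_{i≥2} C(9,i)·!(9-i) = 36·1854 + 84·265 + 126·44 + 126·9 + 84·2 + 36·1 + 9·0 + 1·1 = 95887.
Total outcomes: 9! = 362880.
Probability = 95887/362880 = 95887/362880.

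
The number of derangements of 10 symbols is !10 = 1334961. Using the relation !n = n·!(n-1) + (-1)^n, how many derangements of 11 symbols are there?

14684570

!11 = 11·1334961 - 1 = 14684570.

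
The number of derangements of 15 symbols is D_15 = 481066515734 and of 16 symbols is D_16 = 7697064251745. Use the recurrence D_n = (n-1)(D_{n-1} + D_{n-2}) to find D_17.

130850092279664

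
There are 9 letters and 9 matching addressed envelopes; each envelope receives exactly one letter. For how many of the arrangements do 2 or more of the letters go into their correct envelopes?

95887

Sum C(9,i)·!(9-i) for i = 2..9:
  i=2: C(9,2)·!7 = 36·1854 = 66744
  i=3: C(9,3)·!6 = 84·265 = 22260
  i=4: C(9,4)·!5 = 126·44 = 5544
  i=5: C(9,5)·!4 = 126·9 = 1134
  i=6: C(9,6)·!3 = 84·2 = 168
  i=7: C(9,7)·!2 = 36·1 = 36
  i=8: C(9,8)·!1 = 9·0 = 0
  i=9: C(9,9)·!0 = 1·1 = 1
Total = 95887.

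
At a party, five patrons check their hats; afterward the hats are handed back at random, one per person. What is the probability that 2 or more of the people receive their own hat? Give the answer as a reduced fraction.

31/120

Favorable outcomes: Σ_{i≥2} C(5,i)·!(5-i) = 10·2 + 10·1 + 5·0 + 1·1 = 31.
Total outcomes: 5! = 120.
Probability = 31/120 = 31/120.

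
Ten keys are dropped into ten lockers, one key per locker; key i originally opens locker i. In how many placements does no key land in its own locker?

1334961

Recurrence: !10 = 10·!9 + (-1)^10.
!10 = 10·133496 + 1 = 1334961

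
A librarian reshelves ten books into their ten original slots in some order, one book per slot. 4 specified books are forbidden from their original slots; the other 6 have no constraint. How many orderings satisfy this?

2399760

Let A_j be the event that the j-th constrained one is fixed. By inclusion-exclusion over the 4 events:
Σ_{j=0}^{4} (-1)^j C(4,j)(10-j)!
= C(4,0)·10! - C(4,1)·9! + C(4,2)·8! - C(4,3)·7! + C(4,4)·6!
= 3628800 - 1451520 + 241920 - 20160 + 720
= 2399760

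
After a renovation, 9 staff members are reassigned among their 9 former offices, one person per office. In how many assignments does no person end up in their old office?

133496

The subfactorial !9 = [9!/e] (nearest integer).
9! = 362880, and 362880/e ≈ 133496.09, so !9 = 133496.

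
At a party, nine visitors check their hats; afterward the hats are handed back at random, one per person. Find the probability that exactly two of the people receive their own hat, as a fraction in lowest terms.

103/560

Favorable outcomes: C(9,2)·!7 = 36·1854 = 66744.
Total outcomes: 9! = 362880.
Probability = 66744/362880 = 103/560.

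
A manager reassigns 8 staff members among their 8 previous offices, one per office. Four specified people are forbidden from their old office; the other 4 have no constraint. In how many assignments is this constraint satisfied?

Let A_j be the event that the j-th constrained one is fixed. By inclusion-exclusion over the 4 events:
Σ_{j=0}^{4} (-1)^j C(4,j)(8-j)!
= C(4,0)·8! - C(4,1)·7! + C(4,2)·6! - C(4,3)·5! + C(4,4)·4!
= 40320 - 20160 + 4320 - 480 + 24
= 24024

24024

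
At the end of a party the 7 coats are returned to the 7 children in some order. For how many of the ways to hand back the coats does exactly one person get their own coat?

Pick the single fixed position: C(7,1) = 7 ways.
The remaining 6 must be deranged: !6 = 265.
Total: 7 × 265 = 1855.

1855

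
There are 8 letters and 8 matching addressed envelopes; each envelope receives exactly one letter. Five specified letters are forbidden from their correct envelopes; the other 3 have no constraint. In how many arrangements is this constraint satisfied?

Let A_j be the event that the j-th constrained one is fixed. By inclusion-exclusion over the 5 events:
Σ_{j=0}^{5} (-1)^j C(5,j)(8-j)!
= C(5,0)·8! - C(5,1)·7! + C(5,2)·6! - C(5,3)·5! + C(5,4)·4! - C(5,5)·3!
= 40320 - 25200 + 7200 - 1200 + 120 - 6
= 21234

21234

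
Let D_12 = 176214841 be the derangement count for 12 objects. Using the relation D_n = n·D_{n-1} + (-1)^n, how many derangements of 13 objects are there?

2290792932

D_13 = 13·176214841 - 1 = 2290792932.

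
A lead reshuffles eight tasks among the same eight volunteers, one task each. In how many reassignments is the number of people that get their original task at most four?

40179

# with exactly i fixed is C(8,i)·!(8-i); sum over i=0..4:
  i=0: C(8,0)·!8 = 1·14833 = 14833
  i=1: C(8,1)·!7 = 8·1854 = 14832
  i=2: C(8,2)·!6 = 28·265 = 7420
  i=3: C(8,3)·!5 = 56·44 = 2464
  i=4: C(8,4)·!4 = 70·9 = 630
Total = 40179.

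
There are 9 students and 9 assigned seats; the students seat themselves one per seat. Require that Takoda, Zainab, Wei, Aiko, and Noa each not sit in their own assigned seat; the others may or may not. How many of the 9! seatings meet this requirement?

205056

Inclusion-exclusion on the 5 forbidden self-matches:
Σ_{j=0}^{5} (-1)^j C(5,j)(9-j)!
= C(5,0)·9! - C(5,1)·8! + C(5,2)·7! - C(5,3)·6! + C(5,4)·5! - C(5,5)·4!
= 362880 - 201600 + 50400 - 7200 + 600 - 24
= 205056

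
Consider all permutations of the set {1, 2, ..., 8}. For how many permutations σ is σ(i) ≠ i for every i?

!8 = 8! · Σ_{k=0}^{8} (-1)^k/k!
= 8! - 8!/1! + 8!/2! - 8!/3! + 8!/4! - 8!/5! + 8!/6! - 8!/7! + 8!/8!
= 40320 - 40320 + 20160 - 6720 + 1680 - 336 + 56 - 8 + 1
= 14833

14833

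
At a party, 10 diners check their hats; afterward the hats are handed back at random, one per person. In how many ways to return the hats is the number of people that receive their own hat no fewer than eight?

# with exactly i fixed is C(10,i)·!(10-i); sum over i=8..10:
  i=8: C(10,8)·!2 = 45·1 = 45
  i=9: C(10,9)·!1 = 10·0 = 0
  i=10: C(10,10)·!0 = 1·1 = 1
Total = 46.

46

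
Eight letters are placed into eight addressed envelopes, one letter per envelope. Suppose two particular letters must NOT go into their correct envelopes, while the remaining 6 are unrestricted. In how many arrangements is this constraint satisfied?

30960

Let A_j be the event that the j-th constrained one is fixed. By inclusion-exclusion over the 2 events:
Σ_{j=0}^{2} (-1)^j C(2,j)(8-j)!
= C(2,0)·8! - C(2,1)·7! + C(2,2)·6!
= 40320 - 10080 + 720
= 30960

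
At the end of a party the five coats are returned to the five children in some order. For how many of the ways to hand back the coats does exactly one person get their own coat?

Choose which one of the 5 is fixed: C(5,1) = 5.
The other 4 form a derangement: !4 = 9.
Total: 5 × 9 = 45.

45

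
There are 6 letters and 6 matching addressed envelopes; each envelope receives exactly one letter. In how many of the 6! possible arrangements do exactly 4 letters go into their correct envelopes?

Pick the 4 fixed positions: C(6,4) = 15 ways.
The other 2 form a derangement: !2 = 1.
Total: 15 × 1 = 15.

15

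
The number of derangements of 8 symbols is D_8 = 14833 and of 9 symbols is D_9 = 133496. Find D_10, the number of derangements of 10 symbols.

D_10 = (10-1)·(D_9 + D_8) = 9·(133496 + 14833) = 9·148329 = 1334961.

1334961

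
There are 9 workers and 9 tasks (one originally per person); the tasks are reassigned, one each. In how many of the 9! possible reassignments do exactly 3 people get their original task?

22260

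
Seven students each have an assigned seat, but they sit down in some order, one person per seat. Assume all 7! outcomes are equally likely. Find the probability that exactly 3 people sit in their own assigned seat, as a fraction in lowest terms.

1/16

Favorable outcomes: C(7,3)·!4 = 35·9 = 315.
Total outcomes: 7! = 5040.
Probability = 315/5040 = 1/16.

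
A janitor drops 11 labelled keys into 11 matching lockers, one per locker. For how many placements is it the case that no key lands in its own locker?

14684570

Recurrence: !11 = 11·!10 + (-1)^11.
!11 = 11·1334961 - 1 = 14684570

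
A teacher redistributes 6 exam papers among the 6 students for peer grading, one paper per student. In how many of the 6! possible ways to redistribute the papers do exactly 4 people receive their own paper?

Pick the 4 fixed positions: C(6,4) = 15 ways.
The remaining 2 must be deranged: !2 = 1.
Total: 15 × 1 = 15.

15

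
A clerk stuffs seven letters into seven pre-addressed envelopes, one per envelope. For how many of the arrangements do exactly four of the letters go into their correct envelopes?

70

Choose which 4 of the 7 are fixed: C(7,4) = 35.
The remaining 3 must be deranged: !3 = 2.
Total: 35 × 2 = 70.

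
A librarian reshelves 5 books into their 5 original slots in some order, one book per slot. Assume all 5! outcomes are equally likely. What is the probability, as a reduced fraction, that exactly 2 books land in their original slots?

1/6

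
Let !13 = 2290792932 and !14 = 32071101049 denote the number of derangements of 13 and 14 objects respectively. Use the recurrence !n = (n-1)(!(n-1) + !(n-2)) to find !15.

481066515734

!15 = (15-1)·(!14 + !13) = 14·(32071101049 + 2290792932) = 14·34361893981 = 481066515734.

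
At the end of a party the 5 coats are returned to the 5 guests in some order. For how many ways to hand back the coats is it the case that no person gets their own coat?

The subfactorial !5 = [5!/e] (nearest integer).
5! = 120, and 120/e ≈ 44.15, so !5 = 44.

44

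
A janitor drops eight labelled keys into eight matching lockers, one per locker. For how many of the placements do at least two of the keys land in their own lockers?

Sum C(8,i)·!(8-i) for i = 2..8:
  i=2: C(8,2)·!6 = 28·265 = 7420
  i=3: C(8,3)·!5 = 56·44 = 2464
  i=4: C(8,4)·!4 = 70·9 = 630
  i=5: C(8,5)·!3 = 56·2 = 112
  i=6: C(8,6)·!2 = 28·1 = 28
  i=7: C(8,7)·!1 = 8·0 = 0
  i=8: C(8,8)·!0 = 1·1 = 1
Total = 10655.

10655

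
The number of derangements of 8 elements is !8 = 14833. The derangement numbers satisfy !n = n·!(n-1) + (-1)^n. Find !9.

!9 = 9·14833 - 1 = 133496.

133496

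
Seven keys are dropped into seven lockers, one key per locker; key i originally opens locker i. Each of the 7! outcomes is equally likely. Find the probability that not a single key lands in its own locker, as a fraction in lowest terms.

103/280

Favorable outcomes: !7 = 1854.
Total outcomes: 7! = 5040.
Probability = 1854/5040 = 103/280.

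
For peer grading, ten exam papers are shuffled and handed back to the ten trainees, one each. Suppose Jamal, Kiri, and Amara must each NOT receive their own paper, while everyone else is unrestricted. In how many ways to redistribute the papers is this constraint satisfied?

Inclusion-exclusion on the 3 forbidden self-matches:
Σ_{j=0}^{3} (-1)^j C(3,j)(10-j)!
= C(3,0)·10! - C(3,1)·9! + C(3,2)·8! - C(3,3)·7!
= 3628800 - 1088640 + 120960 - 5040
= 2656080

2656080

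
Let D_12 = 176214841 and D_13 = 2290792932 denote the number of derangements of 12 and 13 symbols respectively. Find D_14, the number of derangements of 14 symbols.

32071101049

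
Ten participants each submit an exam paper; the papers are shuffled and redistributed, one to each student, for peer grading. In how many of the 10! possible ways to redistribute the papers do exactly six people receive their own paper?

Pick the 6 fixed positions: C(10,6) = 210 ways.
The other 4 form a derangement: !4 = 9.
Total: 210 × 9 = 1890.

1890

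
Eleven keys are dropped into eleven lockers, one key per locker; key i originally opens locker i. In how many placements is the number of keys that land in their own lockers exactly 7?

Pick the 7 fixed positions: C(11,7) = 330 ways.
The other 4 form a derangement: !4 = 9.
Total: 330 × 9 = 2970.

2970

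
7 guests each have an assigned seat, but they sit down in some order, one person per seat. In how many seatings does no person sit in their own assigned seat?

1854

Use !n = (n-1)(!(n-1) + !(n-2)).
!7 = 6·(265 + 44) = 6·309 = 1854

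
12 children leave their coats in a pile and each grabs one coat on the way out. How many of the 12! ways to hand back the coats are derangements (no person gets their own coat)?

176214841

!12 = 12! · Σ_{k=0}^{12} (-1)^k/k!
= 12! - 12!/1! + 12!/2! - 12!/3! + 12!/4! - 12!/5! + 12!/6! - 12!/7! + 12!/8! - 12!/9! + 12!/10! - 12!/11! + 12!/12!
= 479001600 - 479001600 + 239500800 - 79833600 + 19958400 - 3991680 + 665280 - 95040 + 11880 - 1320 + 132 - 12 + 1
= 176214841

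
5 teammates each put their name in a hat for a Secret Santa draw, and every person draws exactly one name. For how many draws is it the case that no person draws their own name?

44

The subfactorial !5 = [5!/e] (nearest integer).
5! = 120, and 120/e ≈ 44.15, so !5 = 44.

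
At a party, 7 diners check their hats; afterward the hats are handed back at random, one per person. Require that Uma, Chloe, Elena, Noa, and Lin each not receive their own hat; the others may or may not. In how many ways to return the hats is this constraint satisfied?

2428

Let A_j be the event that the j-th constrained one is fixed. By inclusion-exclusion over the 5 events:
Σ_{j=0}^{5} (-1)^j C(5,j)(7-j)!
= C(5,0)·7! - C(5,1)·6! + C(5,2)·5! - C(5,3)·4! + C(5,4)·3! - C(5,5)·2!
= 5040 - 3600 + 1200 - 240 + 30 - 2
= 2428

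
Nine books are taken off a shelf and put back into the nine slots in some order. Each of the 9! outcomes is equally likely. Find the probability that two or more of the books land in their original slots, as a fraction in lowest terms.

Favorable outcomes: Σ_{i≥2} C(9,i)·!(9-i) = 36·1854 + 84·265 + 126·44 + 126·9 + 84·2 + 36·1 + 9·0 + 1·1 = 95887.
Total outcomes: 9! = 362880.
Probability = 95887/362880 = 95887/362880.

95887/362880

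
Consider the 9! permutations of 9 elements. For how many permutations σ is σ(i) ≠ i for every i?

133496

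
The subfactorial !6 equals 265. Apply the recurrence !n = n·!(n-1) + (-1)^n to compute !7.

!7 = 7·265 - 1 = 1854.

1854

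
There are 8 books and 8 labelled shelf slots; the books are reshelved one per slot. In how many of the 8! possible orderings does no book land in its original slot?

14833

Recurrence: !8 = 7·(!7 + !6).
!8 = 7·(1854 + 265) = 7·2119 = 14833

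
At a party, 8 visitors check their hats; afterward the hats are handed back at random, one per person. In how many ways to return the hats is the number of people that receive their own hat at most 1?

29665

# with exactly i fixed is C(8,i)·!(8-i); sum over i=0..1:
  i=0: C(8,0)·!8 = 1·14833 = 14833
  i=1: C(8,1)·!7 = 8·1854 = 14832
Total = 29665.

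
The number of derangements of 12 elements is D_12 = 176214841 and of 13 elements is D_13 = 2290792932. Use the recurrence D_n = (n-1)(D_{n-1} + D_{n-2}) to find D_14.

D_14 = (14-1)·(D_13 + D_12) = 13·(2290792932 + 176214841) = 13·2467007773 = 32071101049.

32071101049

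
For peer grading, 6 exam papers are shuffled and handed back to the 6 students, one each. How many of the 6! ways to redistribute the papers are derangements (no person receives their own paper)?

Recurrence: !6 = 5·(!5 + !4).
!6 = 5·(44 + 9) = 5·53 = 265

265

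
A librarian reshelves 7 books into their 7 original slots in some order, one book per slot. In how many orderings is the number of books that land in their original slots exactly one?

1855

Choose which one of the 7 is fixed: C(7,1) = 7.
The remaining 6 must be deranged: !6 = 265.
Total: 7 × 265 = 1855.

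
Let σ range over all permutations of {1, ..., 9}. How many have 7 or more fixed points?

37

# with exactly i fixed is C(9,i)·!(9-i); sum over i=7..9:
  i=7: C(9,7)·!2 = 36·1 = 36
  i=8: C(9,8)·!1 = 9·0 = 0
  i=9: C(9,9)·!0 = 1·1 = 1
Total = 37.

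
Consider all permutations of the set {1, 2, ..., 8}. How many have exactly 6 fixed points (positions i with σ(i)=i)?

28

Choose which 6 of the 8 are fixed: C(8,6) = 28.
The remaining 2 must be deranged: !2 = 1.
Total: 28 × 1 = 28.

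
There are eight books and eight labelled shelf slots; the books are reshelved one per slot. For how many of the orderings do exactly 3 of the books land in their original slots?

Pick the 3 fixed positions: C(8,3) = 56 ways.
The other 5 form a derangement: !5 = 44.
Total: 56 × 44 = 2464.

2464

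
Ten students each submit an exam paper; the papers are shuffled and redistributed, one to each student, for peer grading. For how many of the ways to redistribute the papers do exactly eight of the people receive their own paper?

45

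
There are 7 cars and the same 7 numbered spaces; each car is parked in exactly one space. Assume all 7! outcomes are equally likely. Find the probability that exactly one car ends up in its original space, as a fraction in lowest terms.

53/144

Favorable outcomes: C(7,1)·!6 = 7·265 = 1855.
Total outcomes: 7! = 5040.
Probability = 1855/5040 = 53/144.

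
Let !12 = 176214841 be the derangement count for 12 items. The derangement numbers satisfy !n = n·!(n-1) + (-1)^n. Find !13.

2290792932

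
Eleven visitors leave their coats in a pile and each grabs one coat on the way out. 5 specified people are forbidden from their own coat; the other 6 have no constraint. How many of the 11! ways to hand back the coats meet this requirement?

25022880

Inclusion-exclusion on the 5 forbidden self-matches:
Σ_{j=0}^{5} (-1)^j C(5,j)(11-j)!
= C(5,0)·11! - C(5,1)·10! + C(5,2)·9! - C(5,3)·8! + C(5,4)·7! - C(5,5)·6!
= 39916800 - 18144000 + 3628800 - 403200 + 25200 - 720
= 25022880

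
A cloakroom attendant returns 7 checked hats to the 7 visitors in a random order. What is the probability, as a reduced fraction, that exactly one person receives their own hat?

53/144

Favorable outcomes: C(7,1)·!6 = 7·265 = 1855.
Total outcomes: 7! = 5040.
Probability = 1855/5040 = 53/144.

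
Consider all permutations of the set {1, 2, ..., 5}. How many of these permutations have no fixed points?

By inclusion-exclusion, !5 = Σ (-1)^k · 5!/k! for k=0..5
= 5! - 5!/1! + 5!/2! - 5!/3! + 5!/4! - 5!/5!
= 120 - 120 + 60 - 20 + 5 - 1
= 44

44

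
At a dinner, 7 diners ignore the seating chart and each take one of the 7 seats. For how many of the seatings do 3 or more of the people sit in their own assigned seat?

407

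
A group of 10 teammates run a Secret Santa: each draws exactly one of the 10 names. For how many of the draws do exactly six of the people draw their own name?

Pick the 6 fixed positions: C(10,6) = 210 ways.
The other 4 form a derangement: !4 = 9.
Total: 210 × 9 = 1890.

1890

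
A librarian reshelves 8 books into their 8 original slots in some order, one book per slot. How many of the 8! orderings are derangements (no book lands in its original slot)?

14833

!8 is the nearest integer to 8!/e.
8! = 40320, and 40320/e ≈ 14832.90, so !8 = 14833.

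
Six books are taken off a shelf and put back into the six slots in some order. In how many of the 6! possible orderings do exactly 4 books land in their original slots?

15

Pick the 4 fixed positions: C(6,4) = 15 ways.
The remaining 2 must be deranged: !2 = 1.
Total: 15 × 1 = 15.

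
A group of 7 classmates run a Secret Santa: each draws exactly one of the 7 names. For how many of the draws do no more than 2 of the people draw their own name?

Sum C(7,i)·!(7-i) for i = 0..2:
  i=0: C(7,0)·!7 = 1·1854 = 1854
  i=1: C(7,1)·!6 = 7·265 = 1855
  i=2: C(7,2)·!5 = 21·44 = 924
Total = 4633.

4633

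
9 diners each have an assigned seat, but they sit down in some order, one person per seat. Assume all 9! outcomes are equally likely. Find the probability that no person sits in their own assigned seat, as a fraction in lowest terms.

Favorable outcomes: !9 = 133496.
Total outcomes: 9! = 362880.
Probability = 133496/362880 = 16687/45360.

16687/45360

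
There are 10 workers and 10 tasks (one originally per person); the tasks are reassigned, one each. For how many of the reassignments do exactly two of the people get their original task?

Pick the 2 fixed positions: C(10,2) = 45 ways.
The remaining 8 must be deranged: !8 = 14833.
Total: 45 × 14833 = 667485.

667485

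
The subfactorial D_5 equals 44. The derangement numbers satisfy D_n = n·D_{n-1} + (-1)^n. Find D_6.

265

D_6 = 6·44 + 1 = 265.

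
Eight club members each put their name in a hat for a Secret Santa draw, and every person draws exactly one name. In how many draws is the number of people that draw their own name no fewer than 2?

Sum C(8,i)·!(8-i) for i = 2..8:
  i=2: C(8,2)·!6 = 28·265 = 7420
  i=3: C(8,3)·!5 = 56·44 = 2464
  i=4: C(8,4)·!4 = 70·9 = 630
  i=5: C(8,5)·!3 = 56·2 = 112
  i=6: C(8,6)·!2 = 28·1 = 28
  i=7: C(8,7)·!1 = 8·0 = 0
  i=8: C(8,8)·!0 = 1·1 = 1
Total = 10655.

10655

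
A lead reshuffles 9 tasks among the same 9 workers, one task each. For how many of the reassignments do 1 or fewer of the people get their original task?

266993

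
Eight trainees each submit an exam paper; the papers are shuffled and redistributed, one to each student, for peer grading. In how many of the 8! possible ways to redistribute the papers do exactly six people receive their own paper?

28

Choose which 6 of the 8 are fixed: C(8,6) = 28.
The remaining 2 must be deranged: !2 = 1.
Total: 28 × 1 = 28.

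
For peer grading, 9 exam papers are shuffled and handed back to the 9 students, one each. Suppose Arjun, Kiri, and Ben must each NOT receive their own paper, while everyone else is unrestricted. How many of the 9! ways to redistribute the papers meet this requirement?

256320

Let A_j be the event that the j-th constrained one is fixed. By inclusion-exclusion over the 3 events:
Σ_{j=0}^{3} (-1)^j C(3,j)(9-j)!
= C(3,0)·9! - C(3,1)·8! + C(3,2)·7! - C(3,3)·6!
= 362880 - 120960 + 15120 - 720
= 256320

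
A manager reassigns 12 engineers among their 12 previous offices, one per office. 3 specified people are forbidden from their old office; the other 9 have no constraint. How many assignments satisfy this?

369774720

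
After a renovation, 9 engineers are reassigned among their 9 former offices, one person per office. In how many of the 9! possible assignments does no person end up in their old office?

133496

By inclusion-exclusion, !9 = Σ (-1)^k · 9!/k! for k=0..9
= 9! - 9!/1! + 9!/2! - 9!/3! + 9!/4! - 9!/5! + 9!/6! - 9!/7! + 9!/8! - 9!/9!
= 362880 - 362880 + 181440 - 60480 + 15120 - 3024 + 504 - 72 + 9 - 1
= 133496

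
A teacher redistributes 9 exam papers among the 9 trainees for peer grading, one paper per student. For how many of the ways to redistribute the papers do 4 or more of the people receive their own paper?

# with exactly i fixed is C(9,i)·!(9-i); sum over i=4..9:
  i=4: C(9,4)·!5 = 126·44 = 5544
  i=5: C(9,5)·!4 = 126·9 = 1134
  i=6: C(9,6)·!3 = 84·2 = 168
  i=7: C(9,7)·!2 = 36·1 = 36
  i=8: C(9,8)·!1 = 9·0 = 0
  i=9: C(9,9)·!0 = 1·1 = 1
Total = 6883.

6883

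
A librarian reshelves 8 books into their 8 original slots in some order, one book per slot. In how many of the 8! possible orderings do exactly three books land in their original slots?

2464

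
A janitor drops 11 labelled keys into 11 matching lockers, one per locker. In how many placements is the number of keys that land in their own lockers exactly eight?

330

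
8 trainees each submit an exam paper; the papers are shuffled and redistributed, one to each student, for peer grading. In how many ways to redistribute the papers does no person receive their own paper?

14833

By inclusion-exclusion, !8 = Σ (-1)^k · 8!/k! for k=0..8
= 8! - 8!/1! + 8!/2! - 8!/3! + 8!/4! - 8!/5! + 8!/6! - 8!/7! + 8!/8!
= 40320 - 40320 + 20160 - 6720 + 1680 - 336 + 56 - 8 + 1
= 14833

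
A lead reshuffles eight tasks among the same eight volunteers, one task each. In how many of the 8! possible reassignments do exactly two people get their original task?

7420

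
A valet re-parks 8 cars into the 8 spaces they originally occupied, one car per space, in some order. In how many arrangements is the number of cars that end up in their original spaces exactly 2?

7420

Pick the 2 fixed positions: C(8,2) = 28 ways.
The remaining 6 must be deranged: !6 = 265.
Total: 28 × 265 = 7420.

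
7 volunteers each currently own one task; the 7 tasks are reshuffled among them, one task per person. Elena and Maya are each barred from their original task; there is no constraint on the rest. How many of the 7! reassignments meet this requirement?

Inclusion-exclusion on the 2 forbidden self-matches:
Σ_{j=0}^{2} (-1)^j C(2,j)(7-j)!
= C(2,0)·7! - C(2,1)·6! + C(2,2)·5!
= 5040 - 1440 + 120
= 3720

3720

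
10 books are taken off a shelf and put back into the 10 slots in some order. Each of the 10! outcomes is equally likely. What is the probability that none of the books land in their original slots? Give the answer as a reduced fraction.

Favorable outcomes: !10 = 1334961.
Total outcomes: 10! = 3628800.
Probability = 1334961/3628800 = 16481/44800.

16481/44800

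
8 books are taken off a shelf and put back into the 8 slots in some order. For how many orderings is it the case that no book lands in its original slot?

14833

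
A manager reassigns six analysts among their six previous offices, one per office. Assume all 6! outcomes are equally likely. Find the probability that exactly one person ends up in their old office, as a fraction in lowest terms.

11/30

Favorable outcomes: C(6,1)·!5 = 6·44 = 264.
Total outcomes: 6! = 720.
Probability = 264/720 = 11/30.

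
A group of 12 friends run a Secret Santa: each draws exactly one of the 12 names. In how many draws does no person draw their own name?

By inclusion-exclusion, !12 = Σ (-1)^k · 12!/k! for k=0..12
= 12! - 12!/1! + 12!/2! - 12!/3! + 12!/4! - 12!/5! + 12!/6! - 12!/7! + 12!/8! - 12!/9! + 12!/10! - 12!/11! + 12!/12!
= 479001600 - 479001600 + 239500800 - 79833600 + 19958400 - 3991680 + 665280 - 95040 + 11880 - 1320 + 132 - 12 + 1
= 176214841

176214841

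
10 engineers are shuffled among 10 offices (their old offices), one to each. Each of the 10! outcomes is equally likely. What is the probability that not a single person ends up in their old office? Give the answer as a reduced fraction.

16481/44800

Favorable outcomes: !10 = 1334961.
Total outcomes: 10! = 3628800.
Probability = 1334961/3628800 = 16481/44800.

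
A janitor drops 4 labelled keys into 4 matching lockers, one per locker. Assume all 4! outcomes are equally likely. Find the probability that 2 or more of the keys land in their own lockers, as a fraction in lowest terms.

7/24

Favorable outcomes: Σ_{i≥2} C(4,i)·!(4-i) = 6·1 + 4·0 + 1·1 = 7.
Total outcomes: 4! = 24.
Probability = 7/24 = 7/24.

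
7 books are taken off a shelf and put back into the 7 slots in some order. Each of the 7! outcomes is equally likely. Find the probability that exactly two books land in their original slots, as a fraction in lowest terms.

11/60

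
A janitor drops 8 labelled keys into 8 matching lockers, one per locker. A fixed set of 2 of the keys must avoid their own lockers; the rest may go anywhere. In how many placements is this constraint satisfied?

30960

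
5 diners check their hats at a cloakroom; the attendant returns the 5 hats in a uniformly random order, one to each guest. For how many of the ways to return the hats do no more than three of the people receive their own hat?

119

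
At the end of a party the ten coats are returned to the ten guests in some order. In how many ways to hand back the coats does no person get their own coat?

1334961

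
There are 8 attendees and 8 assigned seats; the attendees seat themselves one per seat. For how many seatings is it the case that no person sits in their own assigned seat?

14833

Use !n = (n-1)(!(n-1) + !(n-2)).
!8 = 7·(1854 + 265) = 7·2119 = 14833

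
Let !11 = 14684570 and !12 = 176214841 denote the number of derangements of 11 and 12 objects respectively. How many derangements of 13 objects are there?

2290792932

!13 = (13-1)·(!12 + !11) = 12·(176214841 + 14684570) = 12·190899411 = 2290792932.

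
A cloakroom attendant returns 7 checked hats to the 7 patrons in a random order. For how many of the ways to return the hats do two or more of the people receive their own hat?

1331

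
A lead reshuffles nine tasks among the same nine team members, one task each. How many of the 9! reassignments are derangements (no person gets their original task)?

133496

Recurrence: !9 = 9·!8 + (-1)^9.
!9 = 9·14833 - 1 = 133496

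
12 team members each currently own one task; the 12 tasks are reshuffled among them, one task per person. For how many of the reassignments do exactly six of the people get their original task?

244860

Choose which 6 of the 12 are fixed: C(12,6) = 924.
The other 6 form a derangement: !6 = 265.
Total: 924 × 265 = 244860.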